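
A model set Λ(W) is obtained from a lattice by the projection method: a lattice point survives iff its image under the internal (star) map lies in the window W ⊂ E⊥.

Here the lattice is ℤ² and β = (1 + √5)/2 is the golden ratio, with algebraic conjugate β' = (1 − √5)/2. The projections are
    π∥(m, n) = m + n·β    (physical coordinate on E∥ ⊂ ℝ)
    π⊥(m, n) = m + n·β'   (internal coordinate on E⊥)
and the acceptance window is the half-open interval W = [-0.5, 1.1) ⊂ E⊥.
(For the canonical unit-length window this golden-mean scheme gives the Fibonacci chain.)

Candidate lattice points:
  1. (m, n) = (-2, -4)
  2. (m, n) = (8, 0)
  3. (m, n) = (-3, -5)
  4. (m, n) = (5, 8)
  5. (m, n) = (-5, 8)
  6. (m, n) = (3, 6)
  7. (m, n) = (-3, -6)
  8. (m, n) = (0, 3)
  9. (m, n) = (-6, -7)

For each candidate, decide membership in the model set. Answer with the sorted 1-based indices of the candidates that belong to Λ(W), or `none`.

Numerically β ≈ 1.618034 and β' = −1/β ≈ -0.618034.
[1] lift (-2,-4): star map gives 0.472136; window check -0.5 ≤ 0.472136 < 1.1 is true → IN Λ
[2] lift (8,0): star map gives 8.000000; window check -0.5 ≤ 8.000000 < 1.1 is false → out
[3] lift (-3,-5): star map gives 0.090170; window check -0.5 ≤ 0.090170 < 1.1 is true → IN Λ
[4] lift (5,8): star map gives 0.055728; window check -0.5 ≤ 0.055728 < 1.1 is true → IN Λ
[5] lift (-5,8): star map gives -9.944272; window check -0.5 ≤ -9.944272 < 1.1 is false → out
[6] lift (3,6): star map gives -0.708204; window check -0.5 ≤ -0.708204 < 1.1 is false → out
[7] lift (-3,-6): star map gives 0.708204; window check -0.5 ≤ 0.708204 < 1.1 is true → IN Λ
[8] lift (0,3): star map gives -1.854102; window check -0.5 ≤ -1.854102 < 1.1 is false → out
[9] lift (-6,-7): star map gives -1.673762; window check -0.5 ≤ -1.673762 < 1.1 is false → out

1, 3, 4, 7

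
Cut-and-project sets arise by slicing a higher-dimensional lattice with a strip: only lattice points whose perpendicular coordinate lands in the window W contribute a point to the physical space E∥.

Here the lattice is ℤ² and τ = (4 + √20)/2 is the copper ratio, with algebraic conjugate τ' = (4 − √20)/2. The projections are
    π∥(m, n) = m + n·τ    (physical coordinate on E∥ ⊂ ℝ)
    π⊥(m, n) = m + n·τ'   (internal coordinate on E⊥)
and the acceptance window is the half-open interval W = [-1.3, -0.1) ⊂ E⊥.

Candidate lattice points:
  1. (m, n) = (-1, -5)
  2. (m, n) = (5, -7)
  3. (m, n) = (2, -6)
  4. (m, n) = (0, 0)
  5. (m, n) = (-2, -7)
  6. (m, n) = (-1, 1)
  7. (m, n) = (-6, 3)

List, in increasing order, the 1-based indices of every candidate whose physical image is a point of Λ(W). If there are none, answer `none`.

5, 6

Numerically τ ≈ 4.23607 and τ' = −1/τ ≈ -0.23607.
candidate 1: (m,n)=(-1,-5) → π∥ = -1-5·τ ≈ -22.18034, π⊥ = -1-5·τ' ≈ 0.18034 ∉ [-1.3, -0.1) ⇒ out
candidate 2: (m,n)=(5,-7) → π∥ = 5-7·τ ≈ -24.65248, π⊥ = 5-7·τ' ≈ 6.65248 ∉ [-1.3, -0.1) ⇒ out
candidate 3: (m,n)=(2,-6) → π∥ = 2-6·τ ≈ -23.41641, π⊥ = 2-6·τ' ≈ 3.41641 ∉ [-1.3, -0.1) ⇒ out
candidate 4: (m,n)=(0,0) → π∥ = 0+0·τ ≈ 0.00000, π⊥ = 0+0·τ' ≈ 0.00000 ∉ [-1.3, -0.1) ⇒ out
candidate 5: (m,n)=(-2,-7) → π∥ = -2-7·τ ≈ -31.65248, π⊥ = -2-7·τ' ≈ -0.34752 ∈ [-1.3, -0.1) ⇒ IN Λ
candidate 6: (m,n)=(-1,1) → π∥ = -1+1·τ ≈ 3.23607, π⊥ = -1+1·τ' ≈ -1.23607 ∈ [-1.3, -0.1) ⇒ IN Λ
candidate 7: (m,n)=(-6,3) → π∥ = -6+3·τ ≈ 6.70820, π⊥ = -6+3·τ' ≈ -6.70820 ∉ [-1.3, -0.1) ⇒ out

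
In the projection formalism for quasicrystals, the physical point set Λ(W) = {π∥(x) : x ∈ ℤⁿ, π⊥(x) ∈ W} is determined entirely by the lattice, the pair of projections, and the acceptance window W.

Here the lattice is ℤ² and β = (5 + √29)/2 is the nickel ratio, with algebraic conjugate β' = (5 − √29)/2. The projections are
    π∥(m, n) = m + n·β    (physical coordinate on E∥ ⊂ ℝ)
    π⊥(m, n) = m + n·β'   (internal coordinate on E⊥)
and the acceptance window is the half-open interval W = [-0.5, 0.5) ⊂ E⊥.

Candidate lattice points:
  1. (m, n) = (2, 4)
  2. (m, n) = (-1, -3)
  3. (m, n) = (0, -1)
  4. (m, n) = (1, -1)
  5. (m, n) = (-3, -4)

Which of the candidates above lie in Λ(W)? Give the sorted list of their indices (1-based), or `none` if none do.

Numerically β ≈ 5.192582 and β' = −1/β ≈ -0.192582.
[1] lift (2,4): star map gives 1.229670; window check -0.5 ≤ 1.229670 < 0.5 is false → out
[2] lift (-1,-3): star map gives -0.422253; window check -0.5 ≤ -0.422253 < 0.5 is true → IN Λ
[3] lift (0,-1): star map gives 0.192582; window check -0.5 ≤ 0.192582 < 0.5 is true → IN Λ
[4] lift (1,-1): star map gives 1.192582; window check -0.5 ≤ 1.192582 < 0.5 is false → out
[5] lift (-3,-4): star map gives -2.229670; window check -0.5 ≤ -2.229670 < 0.5 is false → out

2, 3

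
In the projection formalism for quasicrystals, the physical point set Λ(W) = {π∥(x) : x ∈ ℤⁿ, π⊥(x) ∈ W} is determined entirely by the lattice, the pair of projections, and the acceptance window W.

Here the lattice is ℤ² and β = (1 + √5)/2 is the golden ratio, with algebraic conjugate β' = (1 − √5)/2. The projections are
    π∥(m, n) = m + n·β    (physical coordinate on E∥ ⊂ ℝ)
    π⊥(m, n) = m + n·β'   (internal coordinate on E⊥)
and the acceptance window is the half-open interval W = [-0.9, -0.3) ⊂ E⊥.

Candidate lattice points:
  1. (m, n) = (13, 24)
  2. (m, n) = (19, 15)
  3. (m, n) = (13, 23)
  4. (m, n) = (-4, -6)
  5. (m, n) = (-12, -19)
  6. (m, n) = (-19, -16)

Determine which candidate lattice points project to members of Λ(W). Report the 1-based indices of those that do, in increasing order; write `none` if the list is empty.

Compute β' = (1−√5)/2 = -0.61803, so π⊥(m,n) = m -0.61803·n.
candidate 1: (m,n)=(13,24) → π∥ = 13+24·β ≈ 51.83282, π⊥ = 13+24·β' ≈ -1.83282 ∉ [-0.9, -0.3) ⇒ out
candidate 2: (m,n)=(19,15) → π∥ = 19+15·β ≈ 43.27051, π⊥ = 19+15·β' ≈ 9.72949 ∉ [-0.9, -0.3) ⇒ out
candidate 3: (m,n)=(13,23) → π∥ = 13+23·β ≈ 50.21478, π⊥ = 13+23·β' ≈ -1.21478 ∉ [-0.9, -0.3) ⇒ out
candidate 4: (m,n)=(-4,-6) → π∥ = -4-6·β ≈ -13.70820, π⊥ = -4-6·β' ≈ -0.29180 ∉ [-0.9, -0.3) ⇒ out
candidate 5: (m,n)=(-12,-19) → π∥ = -12-19·β ≈ -42.74265, π⊥ = -12-19·β' ≈ -0.25735 ∉ [-0.9, -0.3) ⇒ out
candidate 6: (m,n)=(-19,-16) → π∥ = -19-16·β ≈ -44.88854, π⊥ = -19-16·β' ≈ -9.11146 ∉ [-0.9, -0.3) ⇒ out

none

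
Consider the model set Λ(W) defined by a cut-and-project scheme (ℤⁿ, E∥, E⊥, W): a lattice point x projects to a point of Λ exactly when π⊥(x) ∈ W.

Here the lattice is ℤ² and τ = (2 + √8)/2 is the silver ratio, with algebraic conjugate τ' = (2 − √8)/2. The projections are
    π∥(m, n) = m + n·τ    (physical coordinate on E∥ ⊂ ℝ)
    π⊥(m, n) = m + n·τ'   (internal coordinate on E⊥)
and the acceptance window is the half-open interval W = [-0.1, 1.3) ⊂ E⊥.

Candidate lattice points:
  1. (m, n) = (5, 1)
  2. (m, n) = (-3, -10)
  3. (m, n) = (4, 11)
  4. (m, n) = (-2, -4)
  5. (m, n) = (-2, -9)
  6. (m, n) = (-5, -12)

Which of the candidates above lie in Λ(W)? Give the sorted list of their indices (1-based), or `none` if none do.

Numerically τ ≈ 2.414214 and τ' = −1/τ ≈ -0.414214.
#1 (5,1): internal coord 5 + (1)·τ' = +4.585786; +4.585786 ∉ [-0.1, 1.3) → out
#2 (-3,-10): internal coord -3 + (-10)·τ' = +1.142136; +1.142136 ∈ [-0.1, 1.3) → IN Λ
#3 (4,11): internal coord 4 + (11)·τ' = -0.556349; -0.556349 ∉ [-0.1, 1.3) → out
#4 (-2,-4): internal coord -2 + (-4)·τ' = -0.343146; -0.343146 ∉ [-0.1, 1.3) → out
#5 (-2,-9): internal coord -2 + (-9)·τ' = +1.727922; +1.727922 ∉ [-0.1, 1.3) → out
#6 (-5,-12): internal coord -5 + (-12)·τ' = -0.029437; -0.029437 ∈ [-0.1, 1.3) → IN Λ

2, 6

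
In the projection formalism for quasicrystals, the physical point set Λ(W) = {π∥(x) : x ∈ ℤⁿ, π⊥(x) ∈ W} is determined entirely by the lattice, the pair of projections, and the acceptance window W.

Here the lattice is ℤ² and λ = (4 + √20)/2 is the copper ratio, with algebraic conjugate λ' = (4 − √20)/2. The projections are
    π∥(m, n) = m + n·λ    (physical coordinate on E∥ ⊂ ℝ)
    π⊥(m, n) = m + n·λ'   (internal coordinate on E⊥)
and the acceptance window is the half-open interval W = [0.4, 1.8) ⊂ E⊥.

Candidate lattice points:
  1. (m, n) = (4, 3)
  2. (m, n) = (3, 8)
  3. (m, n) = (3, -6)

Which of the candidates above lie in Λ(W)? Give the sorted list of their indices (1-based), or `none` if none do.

2

Compute λ' = (4−√20)/2 = -0.2361, so π⊥(m,n) = m -0.2361·n.
[1] lift (4,3): star map gives 3.2918; window check 0.4 ≤ 3.2918 < 1.8 is false → out
[2] lift (3,8): star map gives 1.1115; window check 0.4 ≤ 1.1115 < 1.8 is true → IN Λ
[3] lift (3,-6): star map gives 4.4164; window check 0.4 ≤ 4.4164 < 1.8 is false → out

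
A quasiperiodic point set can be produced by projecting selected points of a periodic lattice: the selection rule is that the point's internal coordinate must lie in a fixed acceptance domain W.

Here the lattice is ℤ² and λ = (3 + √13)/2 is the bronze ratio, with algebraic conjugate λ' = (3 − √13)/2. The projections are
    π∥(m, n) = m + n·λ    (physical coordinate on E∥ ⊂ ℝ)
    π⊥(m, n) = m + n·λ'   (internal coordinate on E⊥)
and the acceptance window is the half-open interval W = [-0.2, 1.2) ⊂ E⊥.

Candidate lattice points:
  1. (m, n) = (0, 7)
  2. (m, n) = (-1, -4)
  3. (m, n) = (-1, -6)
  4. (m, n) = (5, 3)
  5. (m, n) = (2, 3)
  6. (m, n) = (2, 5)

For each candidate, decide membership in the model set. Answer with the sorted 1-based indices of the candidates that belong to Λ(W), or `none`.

2, 3, 5, 6

λ' = (3−√13)/2 ≈ -0.3028.
[1] lift (0,7): star map gives -2.1194; window check -0.2 ≤ -2.1194 < 1.2 is false → out
[2] lift (-1,-4): star map gives 0.2111; window check -0.2 ≤ 0.2111 < 1.2 is true → IN Λ
[3] lift (-1,-6): star map gives 0.8167; window check -0.2 ≤ 0.8167 < 1.2 is true → IN Λ
[4] lift (5,3): star map gives 4.0917; window check -0.2 ≤ 4.0917 < 1.2 is false → out
[5] lift (2,3): star map gives 1.0917; window check -0.2 ≤ 1.0917 < 1.2 is true → IN Λ
[6] lift (2,5): star map gives 0.4861; window check -0.2 ≤ 0.4861 < 1.2 is true → IN Λ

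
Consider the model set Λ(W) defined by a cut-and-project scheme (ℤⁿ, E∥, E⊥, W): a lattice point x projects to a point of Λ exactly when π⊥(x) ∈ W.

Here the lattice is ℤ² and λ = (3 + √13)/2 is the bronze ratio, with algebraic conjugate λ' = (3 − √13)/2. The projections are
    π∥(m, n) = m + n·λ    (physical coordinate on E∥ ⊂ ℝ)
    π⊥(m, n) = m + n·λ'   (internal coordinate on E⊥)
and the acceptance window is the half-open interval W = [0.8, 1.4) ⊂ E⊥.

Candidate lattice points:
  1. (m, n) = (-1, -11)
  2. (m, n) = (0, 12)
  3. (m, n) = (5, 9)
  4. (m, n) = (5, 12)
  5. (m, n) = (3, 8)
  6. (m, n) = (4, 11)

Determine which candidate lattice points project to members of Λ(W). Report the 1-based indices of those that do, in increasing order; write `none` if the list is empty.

Compute λ' = (3−√13)/2 = -0.3028, so π⊥(m,n) = m -0.3028·n.
[1] lift (-1,-11): star map gives 2.3305; window check 0.8 ≤ 2.3305 < 1.4 is false → out
[2] lift (0,12): star map gives -3.6333; window check 0.8 ≤ -3.6333 < 1.4 is false → out
[3] lift (5,9): star map gives 2.2750; window check 0.8 ≤ 2.2750 < 1.4 is false → out
[4] lift (5,12): star map gives 1.3667; window check 0.8 ≤ 1.3667 < 1.4 is true → IN Λ
[5] lift (3,8): star map gives 0.5778; window check 0.8 ≤ 0.5778 < 1.4 is false → out
[6] lift (4,11): star map gives 0.6695; window check 0.8 ≤ 0.6695 < 1.4 is false → out

4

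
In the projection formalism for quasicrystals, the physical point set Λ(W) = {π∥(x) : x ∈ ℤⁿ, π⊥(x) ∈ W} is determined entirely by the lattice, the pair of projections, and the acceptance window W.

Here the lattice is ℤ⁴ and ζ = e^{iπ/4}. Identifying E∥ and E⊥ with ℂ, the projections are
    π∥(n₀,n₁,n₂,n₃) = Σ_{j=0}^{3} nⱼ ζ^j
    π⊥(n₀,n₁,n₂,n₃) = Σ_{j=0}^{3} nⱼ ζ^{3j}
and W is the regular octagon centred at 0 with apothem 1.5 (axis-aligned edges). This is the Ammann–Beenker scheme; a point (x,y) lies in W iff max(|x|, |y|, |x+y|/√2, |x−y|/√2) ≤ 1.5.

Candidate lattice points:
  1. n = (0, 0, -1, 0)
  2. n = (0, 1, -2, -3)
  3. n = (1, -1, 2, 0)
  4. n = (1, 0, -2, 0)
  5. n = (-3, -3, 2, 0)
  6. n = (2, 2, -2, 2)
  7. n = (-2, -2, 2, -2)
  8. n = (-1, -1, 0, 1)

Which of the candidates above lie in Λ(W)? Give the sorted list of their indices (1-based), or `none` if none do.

1, 8

Internal map: ζ^{3j} for j=0..3 gives (1,0), (−√2/2,√2/2), (0,−1), (√2/2,√2/2).
candidate 1: n = (0, 0, -1, 0) → π⊥ ≈ (+0.0000, +1.0000); max(|x|,|y|,|x±y|/√2) = 1.0000 ≤ 1.5 ⇒ ∈ W
candidate 2: n = (0, 1, -2, -3) → π⊥ ≈ (-2.8284, +0.5858); max(|x|,|y|,|x±y|/√2) = 2.8284 > 1.5 ⇒ ∉ W
candidate 3: n = (1, -1, 2, 0) → π⊥ ≈ (+1.7071, -2.7071); max(|x|,|y|,|x±y|/√2) = 3.1213 > 1.5 ⇒ ∉ W
candidate 4: n = (1, 0, -2, 0) → π⊥ ≈ (+1.0000, +2.0000); max(|x|,|y|,|x±y|/√2) = 2.1213 > 1.5 ⇒ ∉ W
candidate 5: n = (-3, -3, 2, 0) → π⊥ ≈ (-0.8787, -4.1213); max(|x|,|y|,|x±y|/√2) = 4.1213 > 1.5 ⇒ ∉ W
candidate 6: n = (2, 2, -2, 2) → π⊥ ≈ (+2.0000, +4.8284); max(|x|,|y|,|x±y|/√2) = 4.8284 > 1.5 ⇒ ∉ W
candidate 7: n = (-2, -2, 2, -2) → π⊥ ≈ (-2.0000, -4.8284); max(|x|,|y|,|x±y|/√2) = 4.8284 > 1.5 ⇒ ∉ W
candidate 8: n = (-1, -1, 0, 1) → π⊥ ≈ (+0.4142, +0.0000); max(|x|,|y|,|x±y|/√2) = 0.4142 ≤ 1.5 ⇒ ∈ W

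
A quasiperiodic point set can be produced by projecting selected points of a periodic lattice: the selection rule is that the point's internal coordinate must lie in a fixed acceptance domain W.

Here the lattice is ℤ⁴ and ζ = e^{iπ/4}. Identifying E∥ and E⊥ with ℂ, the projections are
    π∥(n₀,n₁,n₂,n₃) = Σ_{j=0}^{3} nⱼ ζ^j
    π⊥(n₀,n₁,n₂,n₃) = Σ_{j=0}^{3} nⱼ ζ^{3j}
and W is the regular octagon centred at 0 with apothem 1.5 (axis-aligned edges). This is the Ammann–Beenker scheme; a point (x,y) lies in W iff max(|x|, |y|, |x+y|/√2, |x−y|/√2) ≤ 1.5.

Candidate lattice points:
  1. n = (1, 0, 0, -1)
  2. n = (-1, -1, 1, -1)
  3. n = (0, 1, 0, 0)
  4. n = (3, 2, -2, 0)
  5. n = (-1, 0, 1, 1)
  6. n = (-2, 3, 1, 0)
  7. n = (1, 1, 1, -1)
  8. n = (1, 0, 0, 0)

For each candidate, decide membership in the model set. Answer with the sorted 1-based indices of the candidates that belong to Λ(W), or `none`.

1, 3, 5, 7, 8

π⊥(n) = n₀ + n₁ζ³ + n₂ζ⁶ + n₃ζ⁹ where ζ = e^{iπ/4}.
candidate 1: n = (1, 0, 0, -1) → π⊥ ≈ (+0.2929, -0.7071); max(|x|,|y|,|x±y|/√2) = 0.7071 ≤ 1.5 ⇒ ∈ W
candidate 2: n = (-1, -1, 1, -1) → π⊥ ≈ (-1.0000, -2.4142); max(|x|,|y|,|x±y|/√2) = 2.4142 > 1.5 ⇒ ∉ W
candidate 3: n = (0, 1, 0, 0) → π⊥ ≈ (-0.7071, +0.7071); max(|x|,|y|,|x±y|/√2) = 1.0000 ≤ 1.5 ⇒ ∈ W
candidate 4: n = (3, 2, -2, 0) → π⊥ ≈ (+1.5858, +3.4142); max(|x|,|y|,|x±y|/√2) = 3.5355 > 1.5 ⇒ ∉ W
candidate 5: n = (-1, 0, 1, 1) → π⊥ ≈ (-0.2929, -0.2929); max(|x|,|y|,|x±y|/√2) = 0.4142 ≤ 1.5 ⇒ ∈ W
candidate 6: n = (-2, 3, 1, 0) → π⊥ ≈ (-4.1213, +1.1213); max(|x|,|y|,|x±y|/√2) = 4.1213 > 1.5 ⇒ ∉ W
candidate 7: n = (1, 1, 1, -1) → π⊥ ≈ (-0.4142, -1.0000); max(|x|,|y|,|x±y|/√2) = 1.0000 ≤ 1.5 ⇒ ∈ W
candidate 8: n = (1, 0, 0, 0) → π⊥ ≈ (+1.0000, +0.0000); max(|x|,|y|,|x±y|/√2) = 1.0000 ≤ 1.5 ⇒ ∈ W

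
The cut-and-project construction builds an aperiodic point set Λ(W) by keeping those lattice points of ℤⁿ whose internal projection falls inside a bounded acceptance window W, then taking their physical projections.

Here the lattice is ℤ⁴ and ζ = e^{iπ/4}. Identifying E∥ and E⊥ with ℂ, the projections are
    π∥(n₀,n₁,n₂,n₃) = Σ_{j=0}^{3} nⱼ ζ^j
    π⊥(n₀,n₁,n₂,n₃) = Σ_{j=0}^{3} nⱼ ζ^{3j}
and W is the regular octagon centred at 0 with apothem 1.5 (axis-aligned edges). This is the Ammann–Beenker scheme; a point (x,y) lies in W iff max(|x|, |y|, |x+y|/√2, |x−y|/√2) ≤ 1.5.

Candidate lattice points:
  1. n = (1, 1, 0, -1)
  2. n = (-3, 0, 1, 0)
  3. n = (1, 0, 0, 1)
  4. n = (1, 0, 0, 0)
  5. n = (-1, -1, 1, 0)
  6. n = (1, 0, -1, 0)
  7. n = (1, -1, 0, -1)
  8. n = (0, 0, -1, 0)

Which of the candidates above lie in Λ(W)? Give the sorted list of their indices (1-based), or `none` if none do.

π⊥(n) = n₀ + n₁ζ³ + n₂ζ⁶ + n₃ζ⁹ where ζ = e^{iπ/4}.
#1 (1, 1, 0, -1): internal (-0.41421, 0.00000); octagon support 0.41421 vs apothem 1.5 → ∈ W
#2 (-3, 0, 1, 0): internal (-3.00000, -1.00000); octagon support 3.00000 vs apothem 1.5 → ∉ W
#3 (1, 0, 0, 1): internal (1.70711, 0.70711); octagon support 1.70711 vs apothem 1.5 → ∉ W
#4 (1, 0, 0, 0): internal (1.00000, 0.00000); octagon support 1.00000 vs apothem 1.5 → ∈ W
#5 (-1, -1, 1, 0): internal (-0.29289, -1.70711); octagon support 1.70711 vs apothem 1.5 → ∉ W
#6 (1, 0, -1, 0): internal (1.00000, 1.00000); octagon support 1.41421 vs apothem 1.5 → ∈ W
#7 (1, -1, 0, -1): internal (1.00000, -1.41421); octagon support 1.70711 vs apothem 1.5 → ∉ W
#8 (0, 0, -1, 0): internal (0.00000, 1.00000); octagon support 1.00000 vs apothem 1.5 → ∈ W

1, 4, 6, 8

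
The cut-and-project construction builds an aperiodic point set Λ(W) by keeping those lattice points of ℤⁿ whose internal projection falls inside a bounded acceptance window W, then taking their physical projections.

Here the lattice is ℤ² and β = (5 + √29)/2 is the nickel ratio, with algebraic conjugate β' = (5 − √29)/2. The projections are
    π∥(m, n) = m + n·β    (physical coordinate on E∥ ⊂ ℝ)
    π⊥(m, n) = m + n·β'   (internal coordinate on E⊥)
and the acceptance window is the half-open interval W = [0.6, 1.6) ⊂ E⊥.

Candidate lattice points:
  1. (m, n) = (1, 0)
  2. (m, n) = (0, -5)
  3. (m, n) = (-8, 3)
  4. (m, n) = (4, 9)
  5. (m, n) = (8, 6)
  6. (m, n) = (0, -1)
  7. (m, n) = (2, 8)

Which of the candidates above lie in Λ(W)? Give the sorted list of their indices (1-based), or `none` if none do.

β' = (5−√29)/2 ≈ -0.192582.
#1 (1,0): internal coord 1 + (0)·β' = +1.000000; +1.000000 ∈ [0.6, 1.6) → IN Λ
#2 (0,-5): internal coord 0 + (-5)·β' = +0.962912; +0.962912 ∈ [0.6, 1.6) → IN Λ
#3 (-8,3): internal coord -8 + (3)·β' = -8.577747; -8.577747 ∉ [0.6, 1.6) → out
#4 (4,9): internal coord 4 + (9)·β' = +2.266758; +2.266758 ∉ [0.6, 1.6) → out
#5 (8,6): internal coord 8 + (6)·β' = +6.844506; +6.844506 ∉ [0.6, 1.6) → out
#6 (0,-1): internal coord 0 + (-1)·β' = +0.192582; +0.192582 ∉ [0.6, 1.6) → out
#7 (2,8): internal coord 2 + (8)·β' = +0.459341; +0.459341 ∉ [0.6, 1.6) → out

1, 2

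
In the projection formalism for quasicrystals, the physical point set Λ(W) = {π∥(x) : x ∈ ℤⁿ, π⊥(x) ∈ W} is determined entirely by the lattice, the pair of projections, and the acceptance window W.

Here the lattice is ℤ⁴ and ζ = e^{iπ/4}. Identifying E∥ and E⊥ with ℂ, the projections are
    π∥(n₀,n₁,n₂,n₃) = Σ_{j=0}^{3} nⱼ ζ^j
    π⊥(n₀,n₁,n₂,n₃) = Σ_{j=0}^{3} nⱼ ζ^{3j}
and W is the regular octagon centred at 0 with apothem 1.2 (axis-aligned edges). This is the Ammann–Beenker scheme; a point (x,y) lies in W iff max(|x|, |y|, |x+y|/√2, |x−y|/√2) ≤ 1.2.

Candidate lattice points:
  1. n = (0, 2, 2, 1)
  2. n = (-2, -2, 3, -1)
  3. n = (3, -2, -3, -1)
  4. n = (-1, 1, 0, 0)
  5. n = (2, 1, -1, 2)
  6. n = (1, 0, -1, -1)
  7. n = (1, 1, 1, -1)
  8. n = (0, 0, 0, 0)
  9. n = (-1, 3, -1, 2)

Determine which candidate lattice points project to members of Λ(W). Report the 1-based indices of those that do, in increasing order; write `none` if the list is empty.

1, 6, 7, 8

With ζ = e^{iπ/4} the internal vectors are ζ^0,ζ^3,ζ^6,ζ^9.
#1 (0, 2, 2, 1): internal (-0.7071, 0.1213); octagon support 0.7071 vs apothem 1.2 → ∈ W
#2 (-2, -2, 3, -1): internal (-1.2929, -5.1213); octagon support 5.1213 vs apothem 1.2 → ∉ W
#3 (3, -2, -3, -1): internal (3.7071, 0.8787); octagon support 3.7071 vs apothem 1.2 → ∉ W
#4 (-1, 1, 0, 0): internal (-1.7071, 0.7071); octagon support 1.7071 vs apothem 1.2 → ∉ W
#5 (2, 1, -1, 2): internal (2.7071, 3.1213); octagon support 4.1213 vs apothem 1.2 → ∉ W
#6 (1, 0, -1, -1): internal (0.2929, 0.2929); octagon support 0.4142 vs apothem 1.2 → ∈ W
#7 (1, 1, 1, -1): internal (-0.4142, -1.0000); octagon support 1.0000 vs apothem 1.2 → ∈ W
#8 (0, 0, 0, 0): internal (0.0000, 0.0000); octagon support 0.0000 vs apothem 1.2 → ∈ W
#9 (-1, 3, -1, 2): internal (-1.7071, 4.5355); octagon support 4.5355 vs apothem 1.2 → ∉ W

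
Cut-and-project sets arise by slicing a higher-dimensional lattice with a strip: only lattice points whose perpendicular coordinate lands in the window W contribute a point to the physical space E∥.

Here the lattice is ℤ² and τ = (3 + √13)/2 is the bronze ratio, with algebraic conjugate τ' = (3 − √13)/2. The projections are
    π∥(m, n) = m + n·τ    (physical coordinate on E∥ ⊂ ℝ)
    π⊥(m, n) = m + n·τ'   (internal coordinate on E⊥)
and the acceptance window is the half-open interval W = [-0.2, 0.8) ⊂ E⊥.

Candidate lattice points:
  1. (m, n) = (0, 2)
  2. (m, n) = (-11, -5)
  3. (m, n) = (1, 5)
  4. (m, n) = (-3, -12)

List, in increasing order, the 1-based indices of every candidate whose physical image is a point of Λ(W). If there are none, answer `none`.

4

τ' = (3−√13)/2 ≈ -0.3028.
[1] lift (0,2): star map gives -0.6056; window check -0.2 ≤ -0.6056 < 0.8 is false → out
[2] lift (-11,-5): star map gives -9.4861; window check -0.2 ≤ -9.4861 < 0.8 is false → out
[3] lift (1,5): star map gives -0.5139; window check -0.2 ≤ -0.5139 < 0.8 is false → out
[4] lift (-3,-12): star map gives 0.6333; window check -0.2 ≤ 0.6333 < 0.8 is true → IN Λ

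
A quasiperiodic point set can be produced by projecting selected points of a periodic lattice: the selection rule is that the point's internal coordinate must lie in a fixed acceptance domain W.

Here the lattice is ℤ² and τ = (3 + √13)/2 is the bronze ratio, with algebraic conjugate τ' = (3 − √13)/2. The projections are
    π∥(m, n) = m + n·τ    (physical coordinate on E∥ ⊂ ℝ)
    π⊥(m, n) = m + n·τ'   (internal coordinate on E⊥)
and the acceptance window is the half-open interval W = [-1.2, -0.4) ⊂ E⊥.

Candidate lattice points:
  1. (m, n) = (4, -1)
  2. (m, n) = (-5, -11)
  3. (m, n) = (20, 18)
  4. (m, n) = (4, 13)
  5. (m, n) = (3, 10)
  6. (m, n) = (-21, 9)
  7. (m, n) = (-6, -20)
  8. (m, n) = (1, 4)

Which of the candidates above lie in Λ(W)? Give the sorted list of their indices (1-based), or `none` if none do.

none

τ' = (3−√13)/2 ≈ -0.302776.
candidate 1: (m,n)=(4,-1) → π∥ = 4-1·τ ≈ 0.697224, π⊥ = 4-1·τ' ≈ 4.302776 ∉ [-1.2, -0.4) ⇒ out
candidate 2: (m,n)=(-5,-11) → π∥ = -5-11·τ ≈ -41.330532, π⊥ = -5-11·τ' ≈ -1.669468 ∉ [-1.2, -0.4) ⇒ out
candidate 3: (m,n)=(20,18) → π∥ = 20+18·τ ≈ 79.449961, π⊥ = 20+18·τ' ≈ 14.550039 ∉ [-1.2, -0.4) ⇒ out
candidate 4: (m,n)=(4,13) → π∥ = 4+13·τ ≈ 46.936083, π⊥ = 4+13·τ' ≈ 0.063917 ∉ [-1.2, -0.4) ⇒ out
candidate 5: (m,n)=(3,10) → π∥ = 3+10·τ ≈ 36.027756, π⊥ = 3+10·τ' ≈ -0.027756 ∉ [-1.2, -0.4) ⇒ out
candidate 6: (m,n)=(-21,9) → π∥ = -21+9·τ ≈ 8.724981, π⊥ = -21+9·τ' ≈ -23.724981 ∉ [-1.2, -0.4) ⇒ out
candidate 7: (m,n)=(-6,-20) → π∥ = -6-20·τ ≈ -72.055513, π⊥ = -6-20·τ' ≈ 0.055513 ∉ [-1.2, -0.4) ⇒ out
candidate 8: (m,n)=(1,4) → π∥ = 1+4·τ ≈ 14.211103, π⊥ = 1+4·τ' ≈ -0.211103 ∉ [-1.2, -0.4) ⇒ out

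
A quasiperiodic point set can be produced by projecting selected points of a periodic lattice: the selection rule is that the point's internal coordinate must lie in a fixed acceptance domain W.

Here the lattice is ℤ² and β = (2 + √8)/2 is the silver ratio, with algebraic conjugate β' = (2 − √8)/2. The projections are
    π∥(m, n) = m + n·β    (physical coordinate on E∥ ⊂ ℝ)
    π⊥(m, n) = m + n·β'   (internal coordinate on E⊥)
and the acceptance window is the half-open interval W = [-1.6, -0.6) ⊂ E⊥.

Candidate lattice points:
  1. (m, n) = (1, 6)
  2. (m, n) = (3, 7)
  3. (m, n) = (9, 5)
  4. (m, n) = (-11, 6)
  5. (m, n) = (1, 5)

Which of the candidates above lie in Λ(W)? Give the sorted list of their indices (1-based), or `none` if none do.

1, 5

Compute β' = (2−√8)/2 = -0.41421, so π⊥(m,n) = m -0.41421·n.
candidate 1: (m,n)=(1,6) → π∥ = 1+6·β ≈ 15.48528, π⊥ = 1+6·β' ≈ -1.48528 ∈ [-1.6, -0.6) ⇒ IN Λ
candidate 2: (m,n)=(3,7) → π∥ = 3+7·β ≈ 19.89949, π⊥ = 3+7·β' ≈ 0.10051 ∉ [-1.6, -0.6) ⇒ out
candidate 3: (m,n)=(9,5) → π∥ = 9+5·β ≈ 21.07107, π⊥ = 9+5·β' ≈ 6.92893 ∉ [-1.6, -0.6) ⇒ out
candidate 4: (m,n)=(-11,6) → π∥ = -11+6·β ≈ 3.48528, π⊥ = -11+6·β' ≈ -13.48528 ∉ [-1.6, -0.6) ⇒ out
candidate 5: (m,n)=(1,5) → π∥ = 1+5·β ≈ 13.07107, π⊥ = 1+5·β' ≈ -1.07107 ∈ [-1.6, -0.6) ⇒ IN Λ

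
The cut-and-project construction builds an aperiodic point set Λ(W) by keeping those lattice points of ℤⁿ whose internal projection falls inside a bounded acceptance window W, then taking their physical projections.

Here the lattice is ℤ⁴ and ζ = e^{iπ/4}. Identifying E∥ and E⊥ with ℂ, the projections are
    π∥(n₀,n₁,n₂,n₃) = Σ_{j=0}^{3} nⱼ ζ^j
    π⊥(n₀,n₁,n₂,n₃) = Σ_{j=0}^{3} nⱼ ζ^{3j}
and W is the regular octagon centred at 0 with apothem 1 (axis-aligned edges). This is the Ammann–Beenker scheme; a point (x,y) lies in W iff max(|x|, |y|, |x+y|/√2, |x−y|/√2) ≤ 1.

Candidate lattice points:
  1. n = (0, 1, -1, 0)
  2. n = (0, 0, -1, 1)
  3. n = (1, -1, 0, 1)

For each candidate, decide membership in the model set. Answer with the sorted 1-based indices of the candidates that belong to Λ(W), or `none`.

none

π⊥(n) = n₀ + n₁ζ³ + n₂ζ⁶ + n₃ζ⁹ where ζ = e^{iπ/4}.
#1 (0, 1, -1, 0): internal (-0.70711, 1.70711); octagon support 1.70711 vs apothem 1 → ∉ W
#2 (0, 0, -1, 1): internal (0.70711, 1.70711); octagon support 1.70711 vs apothem 1 → ∉ W
#3 (1, -1, 0, 1): internal (2.41421, 0.00000); octagon support 2.41421 vs apothem 1 → ∉ W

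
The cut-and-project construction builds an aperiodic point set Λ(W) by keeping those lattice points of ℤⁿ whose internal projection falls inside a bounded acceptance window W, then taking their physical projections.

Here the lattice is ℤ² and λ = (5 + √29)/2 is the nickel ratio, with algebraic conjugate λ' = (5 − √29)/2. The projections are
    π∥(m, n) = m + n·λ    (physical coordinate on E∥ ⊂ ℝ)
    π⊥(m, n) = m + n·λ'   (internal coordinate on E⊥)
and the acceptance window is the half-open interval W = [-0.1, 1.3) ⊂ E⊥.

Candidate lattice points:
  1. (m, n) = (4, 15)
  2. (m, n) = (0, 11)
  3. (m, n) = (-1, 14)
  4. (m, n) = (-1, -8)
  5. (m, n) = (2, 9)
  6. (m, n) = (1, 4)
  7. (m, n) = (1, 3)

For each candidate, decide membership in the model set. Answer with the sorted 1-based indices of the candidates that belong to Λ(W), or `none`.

Numerically λ ≈ 5.1926 and λ' = −1/λ ≈ -0.1926.
#1 (4,15): internal coord 4 + (15)·λ' = +1.1113; +1.1113 ∈ [-0.1, 1.3) → IN Λ
#2 (0,11): internal coord 0 + (11)·λ' = -2.1184; -2.1184 ∉ [-0.1, 1.3) → out
#3 (-1,14): internal coord -1 + (14)·λ' = -3.6962; -3.6962 ∉ [-0.1, 1.3) → out
#4 (-1,-8): internal coord -1 + (-8)·λ' = +0.5407; +0.5407 ∈ [-0.1, 1.3) → IN Λ
#5 (2,9): internal coord 2 + (9)·λ' = +0.2668; +0.2668 ∈ [-0.1, 1.3) → IN Λ
#6 (1,4): internal coord 1 + (4)·λ' = +0.2297; +0.2297 ∈ [-0.1, 1.3) → IN Λ
#7 (1,3): internal coord 1 + (3)·λ' = +0.4223; +0.4223 ∈ [-0.1, 1.3) → IN Λ

1, 4, 5, 6, 7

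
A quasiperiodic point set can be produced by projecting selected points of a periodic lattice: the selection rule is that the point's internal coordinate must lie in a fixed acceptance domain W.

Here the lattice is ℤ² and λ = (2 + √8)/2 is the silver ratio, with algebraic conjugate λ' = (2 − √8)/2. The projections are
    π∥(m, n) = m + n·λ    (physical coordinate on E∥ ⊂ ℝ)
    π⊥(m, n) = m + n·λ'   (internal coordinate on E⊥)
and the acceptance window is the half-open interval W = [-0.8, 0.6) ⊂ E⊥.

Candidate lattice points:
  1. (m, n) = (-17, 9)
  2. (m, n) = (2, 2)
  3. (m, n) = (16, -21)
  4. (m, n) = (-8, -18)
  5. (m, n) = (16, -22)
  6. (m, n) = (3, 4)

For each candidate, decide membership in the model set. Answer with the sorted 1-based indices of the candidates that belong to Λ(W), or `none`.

4

Numerically λ ≈ 2.414214 and λ' = −1/λ ≈ -0.414214.
#1 (-17,9): internal coord -17 + (9)·λ' = -20.727922; -20.727922 ∉ [-0.8, 0.6) → out
#2 (2,2): internal coord 2 + (2)·λ' = +1.171573; +1.171573 ∉ [-0.8, 0.6) → out
#3 (16,-21): internal coord 16 + (-21)·λ' = +24.698485; +24.698485 ∉ [-0.8, 0.6) → out
#4 (-8,-18): internal coord -8 + (-18)·λ' = -0.544156; -0.544156 ∈ [-0.8, 0.6) → IN Λ
#5 (16,-22): internal coord 16 + (-22)·λ' = +25.112698; +25.112698 ∉ [-0.8, 0.6) → out
#6 (3,4): internal coord 3 + (4)·λ' = +1.343146; +1.343146 ∉ [-0.8, 0.6) → out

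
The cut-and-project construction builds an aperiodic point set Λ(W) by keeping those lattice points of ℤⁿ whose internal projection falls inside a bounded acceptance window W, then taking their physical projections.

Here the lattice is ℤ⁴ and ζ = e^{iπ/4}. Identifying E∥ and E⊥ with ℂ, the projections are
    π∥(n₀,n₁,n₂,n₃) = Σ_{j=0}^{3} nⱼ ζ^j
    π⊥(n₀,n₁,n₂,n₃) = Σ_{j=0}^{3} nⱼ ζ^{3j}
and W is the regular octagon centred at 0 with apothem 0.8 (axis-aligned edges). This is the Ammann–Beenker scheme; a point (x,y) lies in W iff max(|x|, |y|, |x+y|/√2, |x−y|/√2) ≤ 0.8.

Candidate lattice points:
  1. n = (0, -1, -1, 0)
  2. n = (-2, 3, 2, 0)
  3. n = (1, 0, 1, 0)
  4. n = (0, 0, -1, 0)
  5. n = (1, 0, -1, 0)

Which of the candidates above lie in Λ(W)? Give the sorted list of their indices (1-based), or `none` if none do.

1

With ζ = e^{iπ/4} the internal vectors are ζ^0,ζ^3,ζ^6,ζ^9.
candidate 1: n = (0, -1, -1, 0) → π⊥ ≈ (+0.7071, +0.2929); max(|x|,|y|,|x±y|/√2) = 0.7071 ≤ 0.8 ⇒ ∈ W
candidate 2: n = (-2, 3, 2, 0) → π⊥ ≈ (-4.1213, +0.1213); max(|x|,|y|,|x±y|/√2) = 4.1213 > 0.8 ⇒ ∉ W
candidate 3: n = (1, 0, 1, 0) → π⊥ ≈ (+1.0000, -1.0000); max(|x|,|y|,|x±y|/√2) = 1.4142 > 0.8 ⇒ ∉ W
candidate 4: n = (0, 0, -1, 0) → π⊥ ≈ (+0.0000, +1.0000); max(|x|,|y|,|x±y|/√2) = 1.0000 > 0.8 ⇒ ∉ W
candidate 5: n = (1, 0, -1, 0) → π⊥ ≈ (+1.0000, +1.0000); max(|x|,|y|,|x±y|/√2) = 1.4142 > 0.8 ⇒ ∉ W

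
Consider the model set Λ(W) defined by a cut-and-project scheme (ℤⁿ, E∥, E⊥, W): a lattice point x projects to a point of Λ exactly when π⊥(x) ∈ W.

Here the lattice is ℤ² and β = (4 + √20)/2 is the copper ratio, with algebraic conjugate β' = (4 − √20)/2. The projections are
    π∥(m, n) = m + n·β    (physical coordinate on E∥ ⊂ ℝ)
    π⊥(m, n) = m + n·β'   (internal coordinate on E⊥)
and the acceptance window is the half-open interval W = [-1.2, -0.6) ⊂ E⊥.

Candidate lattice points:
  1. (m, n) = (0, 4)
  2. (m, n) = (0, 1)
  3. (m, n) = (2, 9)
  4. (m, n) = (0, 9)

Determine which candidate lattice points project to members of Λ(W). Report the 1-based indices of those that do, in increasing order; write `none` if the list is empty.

Compute β' = (4−√20)/2 = -0.2361, so π⊥(m,n) = m -0.2361·n.
#1 (0,4): internal coord 0 + (4)·β' = -0.9443; -0.9443 ∈ [-1.2, -0.6) → IN Λ
#2 (0,1): internal coord 0 + (1)·β' = -0.2361; -0.2361 ∉ [-1.2, -0.6) → out
#3 (2,9): internal coord 2 + (9)·β' = -0.1246; -0.1246 ∉ [-1.2, -0.6) → out
#4 (0,9): internal coord 0 + (9)·β' = -2.1246; -2.1246 ∉ [-1.2, -0.6) → out

1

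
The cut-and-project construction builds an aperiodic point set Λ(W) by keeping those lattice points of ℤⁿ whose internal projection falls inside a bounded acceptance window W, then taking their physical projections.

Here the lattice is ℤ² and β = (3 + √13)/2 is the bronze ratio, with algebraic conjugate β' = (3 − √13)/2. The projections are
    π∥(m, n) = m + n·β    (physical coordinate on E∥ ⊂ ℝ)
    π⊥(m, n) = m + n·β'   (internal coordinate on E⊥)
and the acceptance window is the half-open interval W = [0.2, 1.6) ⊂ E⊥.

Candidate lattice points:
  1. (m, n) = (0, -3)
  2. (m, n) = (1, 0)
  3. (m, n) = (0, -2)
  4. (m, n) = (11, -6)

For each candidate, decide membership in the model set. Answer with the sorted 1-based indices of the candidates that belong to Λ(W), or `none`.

Numerically β ≈ 3.3028 and β' = −1/β ≈ -0.3028.
#1 (0,-3): internal coord 0 + (-3)·β' = +0.9083; +0.9083 ∈ [0.2, 1.6) → IN Λ
#2 (1,0): internal coord 1 + (0)·β' = +1.0000; +1.0000 ∈ [0.2, 1.6) → IN Λ
#3 (0,-2): internal coord 0 + (-2)·β' = +0.6056; +0.6056 ∈ [0.2, 1.6) → IN Λ
#4 (11,-6): internal coord 11 + (-6)·β' = +12.8167; +12.8167 ∉ [0.2, 1.6) → out

1, 2, 3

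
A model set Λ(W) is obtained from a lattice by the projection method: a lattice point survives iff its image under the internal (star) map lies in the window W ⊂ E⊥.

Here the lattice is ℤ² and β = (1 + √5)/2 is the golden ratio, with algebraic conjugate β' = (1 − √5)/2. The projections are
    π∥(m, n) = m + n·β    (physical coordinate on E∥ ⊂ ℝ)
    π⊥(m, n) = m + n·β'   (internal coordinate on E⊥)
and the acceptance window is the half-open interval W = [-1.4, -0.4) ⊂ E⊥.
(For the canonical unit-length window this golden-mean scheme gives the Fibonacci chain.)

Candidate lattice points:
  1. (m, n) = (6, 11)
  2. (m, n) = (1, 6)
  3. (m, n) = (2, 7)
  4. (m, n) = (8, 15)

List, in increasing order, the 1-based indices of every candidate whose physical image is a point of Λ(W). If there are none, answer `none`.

1, 4

β' = (1−√5)/2 ≈ -0.61803.
#1 (6,11): internal coord 6 + (11)·β' = -0.79837; -0.79837 ∈ [-1.4, -0.4) → IN Λ
#2 (1,6): internal coord 1 + (6)·β' = -2.70820; -2.70820 ∉ [-1.4, -0.4) → out
#3 (2,7): internal coord 2 + (7)·β' = -2.32624; -2.32624 ∉ [-1.4, -0.4) → out
#4 (8,15): internal coord 8 + (15)·β' = -1.27051; -1.27051 ∈ [-1.4, -0.4) → IN Λ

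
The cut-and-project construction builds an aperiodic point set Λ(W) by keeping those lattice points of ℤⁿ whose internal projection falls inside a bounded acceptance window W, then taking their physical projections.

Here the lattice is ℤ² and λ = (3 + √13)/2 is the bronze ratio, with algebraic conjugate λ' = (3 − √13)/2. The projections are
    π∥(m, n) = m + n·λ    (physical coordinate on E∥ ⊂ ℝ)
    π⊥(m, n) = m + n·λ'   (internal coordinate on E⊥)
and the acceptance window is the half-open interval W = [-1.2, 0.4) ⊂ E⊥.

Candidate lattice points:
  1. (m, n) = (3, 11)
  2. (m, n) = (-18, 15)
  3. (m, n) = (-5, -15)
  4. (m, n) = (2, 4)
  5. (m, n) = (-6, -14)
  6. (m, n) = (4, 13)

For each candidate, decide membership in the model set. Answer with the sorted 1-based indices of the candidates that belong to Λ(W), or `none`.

Compute λ' = (3−√13)/2 = -0.30278, so π⊥(m,n) = m -0.30278·n.
[1] lift (3,11): star map gives -0.33053; window check -1.2 ≤ -0.33053 < 0.4 is true → IN Λ
[2] lift (-18,15): star map gives -22.54163; window check -1.2 ≤ -22.54163 < 0.4 is false → out
[3] lift (-5,-15): star map gives -0.45837; window check -1.2 ≤ -0.45837 < 0.4 is true → IN Λ
[4] lift (2,4): star map gives 0.78890; window check -1.2 ≤ 0.78890 < 0.4 is false → out
[5] lift (-6,-14): star map gives -1.76114; window check -1.2 ≤ -1.76114 < 0.4 is false → out
[6] lift (4,13): star map gives 0.06392; window check -1.2 ≤ 0.06392 < 0.4 is true → IN Λ

1, 3, 6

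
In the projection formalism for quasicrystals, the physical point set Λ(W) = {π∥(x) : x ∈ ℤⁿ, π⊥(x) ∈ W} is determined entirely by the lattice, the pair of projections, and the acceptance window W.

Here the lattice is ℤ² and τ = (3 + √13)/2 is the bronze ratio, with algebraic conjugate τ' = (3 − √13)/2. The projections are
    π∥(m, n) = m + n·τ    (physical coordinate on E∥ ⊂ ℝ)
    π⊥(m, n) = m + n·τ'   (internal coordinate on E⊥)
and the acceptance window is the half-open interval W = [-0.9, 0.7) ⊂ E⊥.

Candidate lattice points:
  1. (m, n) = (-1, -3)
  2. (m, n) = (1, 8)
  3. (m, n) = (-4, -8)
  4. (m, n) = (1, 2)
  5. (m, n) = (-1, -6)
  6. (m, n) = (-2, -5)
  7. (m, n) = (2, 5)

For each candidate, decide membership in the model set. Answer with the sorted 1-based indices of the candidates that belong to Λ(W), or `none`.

1, 4, 6, 7

Compute τ' = (3−√13)/2 = -0.3028, so π⊥(m,n) = m -0.3028·n.
candidate 1: (m,n)=(-1,-3) → π∥ = -1-3·τ ≈ -10.9083, π⊥ = -1-3·τ' ≈ -0.0917 ∈ [-0.9, 0.7) ⇒ IN Λ
candidate 2: (m,n)=(1,8) → π∥ = 1+8·τ ≈ 27.4222, π⊥ = 1+8·τ' ≈ -1.4222 ∉ [-0.9, 0.7) ⇒ out
candidate 3: (m,n)=(-4,-8) → π∥ = -4-8·τ ≈ -30.4222, π⊥ = -4-8·τ' ≈ -1.5778 ∉ [-0.9, 0.7) ⇒ out
candidate 4: (m,n)=(1,2) → π∥ = 1+2·τ ≈ 7.6056, π⊥ = 1+2·τ' ≈ 0.3944 ∈ [-0.9, 0.7) ⇒ IN Λ
candidate 5: (m,n)=(-1,-6) → π∥ = -1-6·τ ≈ -20.8167, π⊥ = -1-6·τ' ≈ 0.8167 ∉ [-0.9, 0.7) ⇒ out
candidate 6: (m,n)=(-2,-5) → π∥ = -2-5·τ ≈ -18.5139, π⊥ = -2-5·τ' ≈ -0.4861 ∈ [-0.9, 0.7) ⇒ IN Λ
candidate 7: (m,n)=(2,5) → π∥ = 2+5·τ ≈ 18.5139, π⊥ = 2+5·τ' ≈ 0.4861 ∈ [-0.9, 0.7) ⇒ IN Λ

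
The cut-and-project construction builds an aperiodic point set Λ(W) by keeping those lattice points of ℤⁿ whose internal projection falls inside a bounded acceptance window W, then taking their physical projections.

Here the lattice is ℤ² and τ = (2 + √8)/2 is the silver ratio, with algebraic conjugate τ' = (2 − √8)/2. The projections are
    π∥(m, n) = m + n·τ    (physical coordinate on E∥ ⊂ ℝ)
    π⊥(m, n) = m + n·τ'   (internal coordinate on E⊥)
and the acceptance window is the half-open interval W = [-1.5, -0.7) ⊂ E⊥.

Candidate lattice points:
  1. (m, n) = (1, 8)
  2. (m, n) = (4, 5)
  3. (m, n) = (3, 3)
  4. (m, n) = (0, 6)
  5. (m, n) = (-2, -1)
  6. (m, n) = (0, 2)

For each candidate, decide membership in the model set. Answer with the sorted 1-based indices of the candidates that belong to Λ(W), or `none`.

6

Numerically τ ≈ 2.4142 and τ' = −1/τ ≈ -0.4142.
#1 (1,8): internal coord 1 + (8)·τ' = -2.3137; -2.3137 ∉ [-1.5, -0.7) → out
#2 (4,5): internal coord 4 + (5)·τ' = +1.9289; +1.9289 ∉ [-1.5, -0.7) → out
#3 (3,3): internal coord 3 + (3)·τ' = +1.7574; +1.7574 ∉ [-1.5, -0.7) → out
#4 (0,6): internal coord 0 + (6)·τ' = -2.4853; -2.4853 ∉ [-1.5, -0.7) → out
#5 (-2,-1): internal coord -2 + (-1)·τ' = -1.5858; -1.5858 ∉ [-1.5, -0.7) → out
#6 (0,2): internal coord 0 + (2)·τ' = -0.8284; -0.8284 ∈ [-1.5, -0.7) → IN Λ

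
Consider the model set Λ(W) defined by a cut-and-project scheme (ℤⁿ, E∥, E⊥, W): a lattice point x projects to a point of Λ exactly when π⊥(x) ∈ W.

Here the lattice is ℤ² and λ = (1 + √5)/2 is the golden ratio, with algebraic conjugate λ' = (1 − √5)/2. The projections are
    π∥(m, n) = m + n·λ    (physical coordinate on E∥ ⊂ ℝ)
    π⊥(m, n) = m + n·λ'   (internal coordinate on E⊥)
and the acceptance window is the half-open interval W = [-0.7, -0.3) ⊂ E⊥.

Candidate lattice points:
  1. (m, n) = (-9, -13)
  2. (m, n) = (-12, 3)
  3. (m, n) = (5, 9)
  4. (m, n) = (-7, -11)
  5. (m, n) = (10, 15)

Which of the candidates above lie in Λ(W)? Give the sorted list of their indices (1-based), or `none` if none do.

Compute λ' = (1−√5)/2 = -0.6180, so π⊥(m,n) = m -0.6180·n.
[1] lift (-9,-13): star map gives -0.9656; window check -0.7 ≤ -0.9656 < -0.3 is false → out
[2] lift (-12,3): star map gives -13.8541; window check -0.7 ≤ -13.8541 < -0.3 is false → out
[3] lift (5,9): star map gives -0.5623; window check -0.7 ≤ -0.5623 < -0.3 is true → IN Λ
[4] lift (-7,-11): star map gives -0.2016; window check -0.7 ≤ -0.2016 < -0.3 is false → out
[5] lift (10,15): star map gives 0.7295; window check -0.7 ≤ 0.7295 < -0.3 is false → out

3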